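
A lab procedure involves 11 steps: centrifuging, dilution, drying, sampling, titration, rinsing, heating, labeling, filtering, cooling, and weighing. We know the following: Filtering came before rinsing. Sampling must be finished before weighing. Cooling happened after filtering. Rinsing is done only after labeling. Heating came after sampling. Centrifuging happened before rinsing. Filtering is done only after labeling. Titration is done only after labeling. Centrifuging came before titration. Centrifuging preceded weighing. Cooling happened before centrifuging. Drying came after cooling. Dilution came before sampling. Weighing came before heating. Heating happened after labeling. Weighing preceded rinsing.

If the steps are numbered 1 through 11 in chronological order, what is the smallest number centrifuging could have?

4

Cooling, filtering, and labeling must all come before centrifuging — 3 forced predecessors.
Nothing else is forced ahead of centrifuging, so its earliest slot is position 3 + 1 = 4.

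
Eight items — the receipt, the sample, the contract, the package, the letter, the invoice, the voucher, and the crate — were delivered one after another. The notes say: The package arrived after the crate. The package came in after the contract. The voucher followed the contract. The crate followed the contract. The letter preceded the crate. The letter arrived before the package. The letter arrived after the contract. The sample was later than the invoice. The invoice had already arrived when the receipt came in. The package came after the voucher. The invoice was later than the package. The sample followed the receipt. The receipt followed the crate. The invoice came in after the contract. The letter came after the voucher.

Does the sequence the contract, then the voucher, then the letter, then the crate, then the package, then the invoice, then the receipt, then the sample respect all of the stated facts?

Check each stated constraint against the proposed order — e.g. the contract is ahead of the package; the contract is ahead of the invoice. Every pair is in the required order; nothing is violated.

yes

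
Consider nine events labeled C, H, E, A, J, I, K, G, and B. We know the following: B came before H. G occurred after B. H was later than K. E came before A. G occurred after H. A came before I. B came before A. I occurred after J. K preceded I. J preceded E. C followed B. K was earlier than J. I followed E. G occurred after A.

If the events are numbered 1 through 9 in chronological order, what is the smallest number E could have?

J and K must both come before E — 2 forced predecessors.
Nothing else is forced ahead of E, so its earliest slot is position 2 + 1 = 3.

3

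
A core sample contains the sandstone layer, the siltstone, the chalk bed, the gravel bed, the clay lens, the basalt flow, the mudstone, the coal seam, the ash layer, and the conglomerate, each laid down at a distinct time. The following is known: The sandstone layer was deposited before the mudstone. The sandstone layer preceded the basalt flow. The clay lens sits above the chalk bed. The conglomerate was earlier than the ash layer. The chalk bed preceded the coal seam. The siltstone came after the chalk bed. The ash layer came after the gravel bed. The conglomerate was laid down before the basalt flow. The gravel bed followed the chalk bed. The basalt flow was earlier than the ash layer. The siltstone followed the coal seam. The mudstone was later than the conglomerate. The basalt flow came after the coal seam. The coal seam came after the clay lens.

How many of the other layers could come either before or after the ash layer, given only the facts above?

2

Forced before the ash layer: the basalt flow, the chalk bed, the clay lens, the coal seam, the conglomerate, the gravel bed, and the sandstone layer.
That leaves the mudstone and the siltstone with no forced order relative to the ash layer — 2.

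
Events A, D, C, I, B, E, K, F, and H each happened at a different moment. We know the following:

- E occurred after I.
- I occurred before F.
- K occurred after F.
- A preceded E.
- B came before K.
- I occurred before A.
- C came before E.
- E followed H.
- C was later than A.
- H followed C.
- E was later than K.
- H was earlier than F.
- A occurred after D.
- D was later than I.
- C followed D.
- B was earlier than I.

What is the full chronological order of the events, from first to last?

B, I, D, A, C, H, F, K, E

The constraints fix every adjacent pair, so only one ordering works:
B → I → D → A → C → H → F → K → E.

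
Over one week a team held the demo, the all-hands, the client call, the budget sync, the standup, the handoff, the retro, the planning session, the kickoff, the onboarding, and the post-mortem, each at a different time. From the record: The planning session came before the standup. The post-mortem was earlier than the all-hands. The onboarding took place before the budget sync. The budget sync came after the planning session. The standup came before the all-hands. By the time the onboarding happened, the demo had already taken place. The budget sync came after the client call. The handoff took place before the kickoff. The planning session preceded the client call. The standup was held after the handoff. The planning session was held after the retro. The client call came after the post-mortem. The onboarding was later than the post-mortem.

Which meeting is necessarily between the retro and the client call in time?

the planning session

Tracing the constraints gives the retro → the planning session → the client call, so the planning session sits after the retro and before the client call.
No other meeting is forced both after the retro and before the client call.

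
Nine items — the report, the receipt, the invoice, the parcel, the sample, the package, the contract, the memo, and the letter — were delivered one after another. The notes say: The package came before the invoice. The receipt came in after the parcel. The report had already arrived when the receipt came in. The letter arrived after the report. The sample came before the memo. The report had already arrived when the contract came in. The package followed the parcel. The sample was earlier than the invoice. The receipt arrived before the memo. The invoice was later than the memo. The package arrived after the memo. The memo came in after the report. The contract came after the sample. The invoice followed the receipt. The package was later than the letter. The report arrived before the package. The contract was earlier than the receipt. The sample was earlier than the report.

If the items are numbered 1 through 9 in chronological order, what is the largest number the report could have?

3

The report must come before the contract, the invoice, the letter, the memo, the package, and the receipt — 6 items forced after it.
Everything else can be placed before the report in some valid order, so the report can sit as late as position 9 − 6 = 3.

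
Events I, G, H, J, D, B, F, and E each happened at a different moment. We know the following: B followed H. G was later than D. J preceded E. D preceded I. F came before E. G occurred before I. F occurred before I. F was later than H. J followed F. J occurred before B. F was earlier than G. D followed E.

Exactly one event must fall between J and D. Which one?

E

Tracing the constraints gives J → E → D, so E sits after J and before D.
No other event is forced both after J and before D.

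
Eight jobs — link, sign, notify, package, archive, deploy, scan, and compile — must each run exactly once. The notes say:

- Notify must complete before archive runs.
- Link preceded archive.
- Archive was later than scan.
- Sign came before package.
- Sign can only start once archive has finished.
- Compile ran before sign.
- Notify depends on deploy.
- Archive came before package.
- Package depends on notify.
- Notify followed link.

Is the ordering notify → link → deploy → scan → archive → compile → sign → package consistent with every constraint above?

The constraints require deploy before notify, but in the proposed sequence notify appears ahead of deploy. That one violation is enough.

no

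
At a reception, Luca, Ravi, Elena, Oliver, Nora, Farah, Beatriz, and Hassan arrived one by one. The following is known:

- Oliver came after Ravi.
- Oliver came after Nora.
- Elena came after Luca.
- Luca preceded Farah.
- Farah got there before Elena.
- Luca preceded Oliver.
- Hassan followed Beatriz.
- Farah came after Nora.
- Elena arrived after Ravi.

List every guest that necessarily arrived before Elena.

Directly stated before Elena: Farah, Luca, and Ravi.
Nora reaches Elena via Nora → Farah → Elena.

Farah, Luca, Nora, Ravi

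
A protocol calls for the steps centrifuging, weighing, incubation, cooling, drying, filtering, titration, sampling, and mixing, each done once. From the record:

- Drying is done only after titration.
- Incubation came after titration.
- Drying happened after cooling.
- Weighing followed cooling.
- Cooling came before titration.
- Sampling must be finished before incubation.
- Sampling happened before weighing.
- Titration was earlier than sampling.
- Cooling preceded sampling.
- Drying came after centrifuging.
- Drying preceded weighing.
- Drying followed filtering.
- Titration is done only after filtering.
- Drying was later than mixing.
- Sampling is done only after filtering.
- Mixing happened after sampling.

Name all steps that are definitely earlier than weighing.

Directly stated before weighing: cooling, drying, and sampling.
Centrifuging reaches weighing via centrifuging → drying → weighing.
Filtering reaches weighing via filtering → sampling → weighing.
Mixing reaches weighing via mixing → drying → weighing.
Likewise titration reaches weighing by chaining the stated constraints.

centrifuging, cooling, drying, filtering, mixing, sampling, titration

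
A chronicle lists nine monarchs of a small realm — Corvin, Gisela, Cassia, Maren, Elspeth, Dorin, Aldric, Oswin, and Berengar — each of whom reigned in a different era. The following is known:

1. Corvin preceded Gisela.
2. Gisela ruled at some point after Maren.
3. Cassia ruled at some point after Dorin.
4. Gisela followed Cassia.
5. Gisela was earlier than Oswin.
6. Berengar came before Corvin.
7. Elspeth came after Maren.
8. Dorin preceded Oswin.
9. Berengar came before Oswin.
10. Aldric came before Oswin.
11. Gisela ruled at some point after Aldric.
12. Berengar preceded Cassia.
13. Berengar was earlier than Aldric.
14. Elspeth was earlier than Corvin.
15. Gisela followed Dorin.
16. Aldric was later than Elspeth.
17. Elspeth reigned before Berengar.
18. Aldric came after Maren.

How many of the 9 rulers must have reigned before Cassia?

Directly stated before Cassia: Berengar and Dorin.
Elspeth reaches Cassia via Elspeth → Berengar → Cassia.
Maren reaches Cassia via Maren → Elspeth → Berengar → Cassia.
No chain forces Gisela (or any of the others) ahead of Cassia.
That's Berengar, Dorin, Elspeth, and Maren — 4 in all.

4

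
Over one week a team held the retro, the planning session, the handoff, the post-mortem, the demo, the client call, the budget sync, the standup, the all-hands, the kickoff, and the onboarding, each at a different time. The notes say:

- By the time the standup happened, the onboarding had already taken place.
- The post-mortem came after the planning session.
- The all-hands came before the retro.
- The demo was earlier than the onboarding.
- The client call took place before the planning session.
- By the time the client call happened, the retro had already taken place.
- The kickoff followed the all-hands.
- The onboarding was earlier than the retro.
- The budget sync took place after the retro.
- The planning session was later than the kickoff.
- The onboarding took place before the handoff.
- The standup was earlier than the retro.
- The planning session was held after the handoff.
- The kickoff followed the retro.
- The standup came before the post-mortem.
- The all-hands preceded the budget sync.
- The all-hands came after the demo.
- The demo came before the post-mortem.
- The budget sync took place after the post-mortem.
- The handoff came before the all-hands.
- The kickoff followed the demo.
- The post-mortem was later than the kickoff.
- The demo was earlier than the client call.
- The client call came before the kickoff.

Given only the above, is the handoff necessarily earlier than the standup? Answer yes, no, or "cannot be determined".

No chain of stated constraints runs from the handoff to the standup, and none runs from the standup to the handoff either.
So the relative order of the handoff and the standup is not fixed by the given facts.

cannot be determined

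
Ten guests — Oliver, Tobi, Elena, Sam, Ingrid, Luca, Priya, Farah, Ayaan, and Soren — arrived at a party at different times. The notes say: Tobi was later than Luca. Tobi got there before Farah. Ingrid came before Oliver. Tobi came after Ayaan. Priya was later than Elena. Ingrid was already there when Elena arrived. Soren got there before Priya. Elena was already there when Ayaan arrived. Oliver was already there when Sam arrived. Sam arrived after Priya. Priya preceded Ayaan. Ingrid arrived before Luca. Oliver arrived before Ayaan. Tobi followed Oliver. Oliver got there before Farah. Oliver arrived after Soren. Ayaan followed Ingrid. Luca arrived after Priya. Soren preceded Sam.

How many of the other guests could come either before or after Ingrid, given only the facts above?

1

Forced after Ingrid: Ayaan, Elena, Farah, Luca, Oliver, Priya, Sam, and Tobi.
That leaves Soren with no forced order relative to Ingrid — 1.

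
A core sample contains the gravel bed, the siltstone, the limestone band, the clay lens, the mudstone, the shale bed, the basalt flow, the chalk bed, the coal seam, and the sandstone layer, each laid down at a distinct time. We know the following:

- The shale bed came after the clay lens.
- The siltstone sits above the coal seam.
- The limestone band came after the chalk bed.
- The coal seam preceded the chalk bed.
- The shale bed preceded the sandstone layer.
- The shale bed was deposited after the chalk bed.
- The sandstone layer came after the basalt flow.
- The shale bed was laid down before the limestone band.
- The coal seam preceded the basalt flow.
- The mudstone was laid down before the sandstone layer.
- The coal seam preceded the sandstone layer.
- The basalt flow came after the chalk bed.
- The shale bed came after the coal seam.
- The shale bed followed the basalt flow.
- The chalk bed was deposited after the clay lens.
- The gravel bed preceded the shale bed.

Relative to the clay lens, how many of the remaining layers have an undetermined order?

Forced after the clay lens: the basalt flow, the chalk bed, the limestone band, the sandstone layer, and the shale bed.
That leaves the coal seam, the gravel bed, the mudstone, and the siltstone with no forced order relative to the clay lens — 4.

4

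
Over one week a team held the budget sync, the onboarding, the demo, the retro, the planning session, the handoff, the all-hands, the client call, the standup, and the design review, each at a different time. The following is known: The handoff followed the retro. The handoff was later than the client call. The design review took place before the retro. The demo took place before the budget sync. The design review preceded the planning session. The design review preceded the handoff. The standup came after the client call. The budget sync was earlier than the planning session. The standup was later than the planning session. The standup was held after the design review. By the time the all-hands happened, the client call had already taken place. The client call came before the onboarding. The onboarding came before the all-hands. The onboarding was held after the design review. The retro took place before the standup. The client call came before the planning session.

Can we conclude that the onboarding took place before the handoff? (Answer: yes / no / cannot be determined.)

No chain of stated constraints runs from the onboarding to the handoff, and none runs from the handoff to the onboarding either.
So the relative order of the onboarding and the handoff is not fixed by the given facts.

cannot be determined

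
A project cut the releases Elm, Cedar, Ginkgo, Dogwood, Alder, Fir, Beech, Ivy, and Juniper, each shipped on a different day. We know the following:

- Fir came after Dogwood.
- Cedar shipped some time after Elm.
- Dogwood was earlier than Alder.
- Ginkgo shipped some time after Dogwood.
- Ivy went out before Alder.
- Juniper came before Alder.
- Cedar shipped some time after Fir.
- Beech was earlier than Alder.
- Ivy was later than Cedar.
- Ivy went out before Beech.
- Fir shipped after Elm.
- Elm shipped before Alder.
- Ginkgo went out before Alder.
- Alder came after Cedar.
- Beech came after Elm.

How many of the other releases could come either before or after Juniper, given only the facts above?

7

Forced after Juniper: Alder.
That leaves Beech, Cedar, Dogwood, Elm, Fir, Ginkgo, and Ivy with no forced order relative to Juniper — 7.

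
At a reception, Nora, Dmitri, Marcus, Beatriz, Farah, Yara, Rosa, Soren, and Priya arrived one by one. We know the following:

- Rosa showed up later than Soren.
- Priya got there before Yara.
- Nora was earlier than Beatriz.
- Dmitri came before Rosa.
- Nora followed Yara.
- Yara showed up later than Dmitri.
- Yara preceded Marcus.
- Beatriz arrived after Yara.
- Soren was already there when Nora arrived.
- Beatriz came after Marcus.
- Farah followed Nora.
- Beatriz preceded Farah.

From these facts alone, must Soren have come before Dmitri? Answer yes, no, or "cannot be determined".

cannot be determined

No chain of stated constraints runs from Soren to Dmitri, and none runs from Dmitri to Soren either.
So the relative order of Soren and Dmitri is not fixed by the given facts.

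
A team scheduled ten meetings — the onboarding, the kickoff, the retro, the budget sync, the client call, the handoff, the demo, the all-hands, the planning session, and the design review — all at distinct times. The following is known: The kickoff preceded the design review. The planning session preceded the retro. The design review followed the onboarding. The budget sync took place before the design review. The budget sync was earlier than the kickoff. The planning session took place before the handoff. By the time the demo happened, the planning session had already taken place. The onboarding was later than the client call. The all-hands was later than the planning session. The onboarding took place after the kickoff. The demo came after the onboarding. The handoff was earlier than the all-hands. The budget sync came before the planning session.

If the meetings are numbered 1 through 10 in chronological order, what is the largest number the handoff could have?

9

The handoff must come before the all-hands — 1 meeting forced after it.
Everything else can be placed before the handoff in some valid order, so the handoff can sit as late as position 10 − 1 = 9.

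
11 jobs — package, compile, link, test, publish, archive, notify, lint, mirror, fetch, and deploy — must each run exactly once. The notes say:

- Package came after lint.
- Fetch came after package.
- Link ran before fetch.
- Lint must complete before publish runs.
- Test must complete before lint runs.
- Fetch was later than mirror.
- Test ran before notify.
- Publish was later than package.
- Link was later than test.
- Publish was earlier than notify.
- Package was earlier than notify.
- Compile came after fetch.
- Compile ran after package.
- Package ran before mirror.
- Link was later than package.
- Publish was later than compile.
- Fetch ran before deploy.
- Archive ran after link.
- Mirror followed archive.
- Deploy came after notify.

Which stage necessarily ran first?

test

Test has a chain of constraints placing it before every other stage, so test must be first.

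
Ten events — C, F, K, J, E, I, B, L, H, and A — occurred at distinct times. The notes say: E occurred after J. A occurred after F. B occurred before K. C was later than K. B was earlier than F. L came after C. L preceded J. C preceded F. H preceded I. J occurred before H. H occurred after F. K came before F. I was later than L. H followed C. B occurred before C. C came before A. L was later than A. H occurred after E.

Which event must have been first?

B has a chain of constraints placing it before every other event, so B must be first.

B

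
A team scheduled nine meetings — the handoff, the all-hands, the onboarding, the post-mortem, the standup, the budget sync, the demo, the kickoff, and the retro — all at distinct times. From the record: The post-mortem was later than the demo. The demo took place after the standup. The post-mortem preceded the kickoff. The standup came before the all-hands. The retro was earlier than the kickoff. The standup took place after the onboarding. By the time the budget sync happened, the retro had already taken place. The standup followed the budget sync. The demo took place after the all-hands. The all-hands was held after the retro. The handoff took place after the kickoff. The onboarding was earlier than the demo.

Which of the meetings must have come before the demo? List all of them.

the all-hands, the budget sync, the onboarding, the retro, the standup

Directly stated before the demo: the all-hands, the onboarding, and the standup.
The budget sync reaches the demo via the budget sync → the standup → the demo.
The retro reaches the demo via the retro → the all-hands → the demo.
No chain forces the handoff (or any of the others) ahead of the demo.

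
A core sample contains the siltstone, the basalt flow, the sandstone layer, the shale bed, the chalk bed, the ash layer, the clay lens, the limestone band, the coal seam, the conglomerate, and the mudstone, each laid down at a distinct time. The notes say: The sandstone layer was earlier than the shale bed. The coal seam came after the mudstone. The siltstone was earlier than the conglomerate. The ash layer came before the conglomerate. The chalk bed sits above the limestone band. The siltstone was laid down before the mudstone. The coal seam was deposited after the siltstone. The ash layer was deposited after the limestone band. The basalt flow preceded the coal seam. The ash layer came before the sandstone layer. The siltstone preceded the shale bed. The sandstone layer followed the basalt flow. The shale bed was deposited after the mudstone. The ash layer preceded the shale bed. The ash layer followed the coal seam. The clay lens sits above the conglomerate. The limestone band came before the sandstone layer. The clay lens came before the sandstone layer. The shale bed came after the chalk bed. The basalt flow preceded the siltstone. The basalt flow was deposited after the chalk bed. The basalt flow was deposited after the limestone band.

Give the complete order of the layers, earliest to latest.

The constraints fix every adjacent pair, so only one ordering works:
the limestone band → the chalk bed → the basalt flow → the siltstone → the mudstone → the coal seam → the ash layer → the conglomerate → the clay lens → the sandstone layer → the shale bed.

the limestone band, the chalk bed, the basalt flow, the siltstone, the mudstone, the coal seam, the ash layer, the conglomerate, the clay lens, the sandstone layer, the shale bed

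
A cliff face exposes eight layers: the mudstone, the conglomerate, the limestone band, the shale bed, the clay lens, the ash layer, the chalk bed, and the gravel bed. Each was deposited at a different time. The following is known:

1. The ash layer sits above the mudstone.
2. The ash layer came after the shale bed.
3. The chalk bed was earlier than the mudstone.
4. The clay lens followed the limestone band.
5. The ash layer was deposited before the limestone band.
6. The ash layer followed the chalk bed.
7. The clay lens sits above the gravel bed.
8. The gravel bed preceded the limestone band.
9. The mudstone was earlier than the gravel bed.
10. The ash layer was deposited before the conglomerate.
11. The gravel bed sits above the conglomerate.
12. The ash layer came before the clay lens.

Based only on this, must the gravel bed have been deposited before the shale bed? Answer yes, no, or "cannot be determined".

no

Tracing the constraints gives the shale bed → the ash layer → the conglomerate → the gravel bed, so the shale bed must come before the gravel bed.
That means the gravel bed cannot be before the shale bed.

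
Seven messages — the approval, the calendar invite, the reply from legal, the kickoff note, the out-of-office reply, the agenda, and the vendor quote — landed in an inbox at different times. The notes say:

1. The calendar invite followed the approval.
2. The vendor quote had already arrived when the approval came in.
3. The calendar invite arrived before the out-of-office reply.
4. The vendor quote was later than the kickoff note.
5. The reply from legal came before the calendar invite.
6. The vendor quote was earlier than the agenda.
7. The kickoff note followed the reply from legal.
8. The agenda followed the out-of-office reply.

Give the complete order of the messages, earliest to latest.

The constraints fix every adjacent pair, so only one ordering works:
the reply from legal → the kickoff note → the vendor quote → the approval → the calendar invite → the out-of-office reply → the agenda.

the reply from legal, the kickoff note, the vendor quote, the approval, the calendar invite, the out-of-office reply, the agenda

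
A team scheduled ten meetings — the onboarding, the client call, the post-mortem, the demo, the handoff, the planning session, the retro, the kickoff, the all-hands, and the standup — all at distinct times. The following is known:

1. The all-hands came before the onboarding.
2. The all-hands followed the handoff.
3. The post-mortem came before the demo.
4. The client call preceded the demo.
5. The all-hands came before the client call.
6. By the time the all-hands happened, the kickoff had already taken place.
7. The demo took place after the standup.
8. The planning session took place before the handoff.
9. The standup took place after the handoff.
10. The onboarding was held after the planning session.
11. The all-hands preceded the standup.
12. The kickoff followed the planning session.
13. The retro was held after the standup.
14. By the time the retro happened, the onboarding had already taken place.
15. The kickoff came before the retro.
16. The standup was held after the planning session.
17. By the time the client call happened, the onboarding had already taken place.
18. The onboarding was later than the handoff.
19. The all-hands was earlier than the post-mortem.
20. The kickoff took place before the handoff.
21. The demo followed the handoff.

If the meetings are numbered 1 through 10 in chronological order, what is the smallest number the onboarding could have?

5

The all-hands, the handoff, the kickoff, and the planning session must all come before the onboarding — 4 forced predecessors.
Nothing else is forced ahead of the onboarding, so its earliest slot is position 4 + 1 = 5.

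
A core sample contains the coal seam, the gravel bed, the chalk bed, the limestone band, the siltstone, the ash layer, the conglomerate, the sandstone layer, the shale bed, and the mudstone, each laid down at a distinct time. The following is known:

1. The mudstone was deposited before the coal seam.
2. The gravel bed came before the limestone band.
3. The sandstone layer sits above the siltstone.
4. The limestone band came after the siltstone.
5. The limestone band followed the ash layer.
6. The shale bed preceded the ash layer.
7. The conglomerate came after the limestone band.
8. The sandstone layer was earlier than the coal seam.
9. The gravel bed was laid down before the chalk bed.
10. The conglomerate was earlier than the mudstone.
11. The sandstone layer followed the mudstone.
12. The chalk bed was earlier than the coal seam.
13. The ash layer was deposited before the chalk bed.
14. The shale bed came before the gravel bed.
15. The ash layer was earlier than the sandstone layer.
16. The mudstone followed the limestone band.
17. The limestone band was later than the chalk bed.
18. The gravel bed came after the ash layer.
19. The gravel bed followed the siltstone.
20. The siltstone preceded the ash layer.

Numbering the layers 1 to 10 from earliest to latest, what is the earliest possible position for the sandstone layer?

9

The ash layer, the chalk bed, the conglomerate, the gravel bed, the limestone band, the mudstone, the shale bed, and the siltstone must all come before the sandstone layer — 8 forced predecessors.
Nothing else is forced ahead of the sandstone layer, so its earliest slot is position 8 + 1 = 9.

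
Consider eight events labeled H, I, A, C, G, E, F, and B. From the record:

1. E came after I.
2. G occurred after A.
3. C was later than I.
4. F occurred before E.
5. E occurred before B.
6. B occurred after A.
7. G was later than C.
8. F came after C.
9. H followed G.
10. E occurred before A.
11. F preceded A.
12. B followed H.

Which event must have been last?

B

Every other event has a chain of constraints placing it before B, so B is last.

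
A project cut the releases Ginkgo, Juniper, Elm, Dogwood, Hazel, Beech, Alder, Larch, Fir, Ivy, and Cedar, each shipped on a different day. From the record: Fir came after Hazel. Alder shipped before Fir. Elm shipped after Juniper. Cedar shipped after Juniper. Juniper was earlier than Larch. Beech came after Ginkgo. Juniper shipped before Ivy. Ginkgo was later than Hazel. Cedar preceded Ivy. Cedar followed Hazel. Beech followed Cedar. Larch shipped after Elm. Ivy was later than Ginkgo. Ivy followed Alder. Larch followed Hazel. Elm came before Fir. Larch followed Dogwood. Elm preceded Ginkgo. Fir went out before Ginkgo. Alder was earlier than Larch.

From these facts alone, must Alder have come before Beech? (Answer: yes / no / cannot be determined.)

yes

Chain the constraints: Alder → Fir → Ginkgo → Beech. Each link is directly stated, so Alder comes before Beech.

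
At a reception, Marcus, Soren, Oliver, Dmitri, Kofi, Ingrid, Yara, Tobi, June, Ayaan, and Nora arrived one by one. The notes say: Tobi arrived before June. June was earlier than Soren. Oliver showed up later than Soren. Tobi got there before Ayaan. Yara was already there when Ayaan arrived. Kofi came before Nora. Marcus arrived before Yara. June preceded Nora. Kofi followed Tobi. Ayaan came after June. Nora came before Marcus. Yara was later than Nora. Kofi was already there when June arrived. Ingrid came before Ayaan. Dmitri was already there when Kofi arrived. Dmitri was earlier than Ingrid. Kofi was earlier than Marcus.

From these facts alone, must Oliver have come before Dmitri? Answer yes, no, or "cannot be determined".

no

Tracing the constraints gives Dmitri → Kofi → June → Soren → Oliver, so Dmitri must come before Oliver.
That means Oliver cannot be before Dmitri.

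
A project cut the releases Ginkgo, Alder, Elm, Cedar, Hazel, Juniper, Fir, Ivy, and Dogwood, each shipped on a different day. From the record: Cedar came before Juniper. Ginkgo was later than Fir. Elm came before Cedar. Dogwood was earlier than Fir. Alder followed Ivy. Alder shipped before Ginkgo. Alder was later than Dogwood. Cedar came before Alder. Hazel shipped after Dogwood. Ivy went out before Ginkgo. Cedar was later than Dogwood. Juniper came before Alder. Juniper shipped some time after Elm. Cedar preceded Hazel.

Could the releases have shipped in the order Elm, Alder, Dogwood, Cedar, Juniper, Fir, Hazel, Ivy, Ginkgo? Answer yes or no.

no

The constraints require Juniper before Alder, but in the proposed sequence Alder appears ahead of Juniper. That one violation is enough.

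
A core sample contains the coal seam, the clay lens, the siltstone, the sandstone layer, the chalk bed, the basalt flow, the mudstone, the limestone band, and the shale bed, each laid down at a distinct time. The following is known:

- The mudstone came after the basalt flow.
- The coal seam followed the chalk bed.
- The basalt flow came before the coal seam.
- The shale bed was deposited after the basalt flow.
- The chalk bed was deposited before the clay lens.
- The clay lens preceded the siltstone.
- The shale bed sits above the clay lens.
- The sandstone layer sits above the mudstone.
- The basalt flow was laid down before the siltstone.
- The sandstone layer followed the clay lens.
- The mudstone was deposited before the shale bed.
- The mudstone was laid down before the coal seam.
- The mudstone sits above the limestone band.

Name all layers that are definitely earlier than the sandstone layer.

Directly stated before the sandstone layer: the clay lens and the mudstone.
The basalt flow reaches the sandstone layer via the basalt flow → the mudstone → the sandstone layer.
The chalk bed reaches the sandstone layer via the chalk bed → the clay lens → the sandstone layer.
The limestone band reaches the sandstone layer via the limestone band → the mudstone → the sandstone layer.
No chain forces the siltstone (or any of the others) ahead of the sandstone layer.

the basalt flow, the chalk bed, the clay lens, the limestone band, the mudstone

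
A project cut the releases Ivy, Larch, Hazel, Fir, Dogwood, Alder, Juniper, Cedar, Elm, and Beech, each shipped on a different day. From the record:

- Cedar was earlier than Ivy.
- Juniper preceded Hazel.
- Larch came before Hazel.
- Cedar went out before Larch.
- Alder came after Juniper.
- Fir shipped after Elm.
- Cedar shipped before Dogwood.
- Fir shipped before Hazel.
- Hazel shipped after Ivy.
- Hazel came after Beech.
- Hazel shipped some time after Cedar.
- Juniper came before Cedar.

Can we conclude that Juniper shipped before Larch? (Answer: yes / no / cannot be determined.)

yes

Chain the constraints: Juniper → Cedar → Larch. Each link is directly stated, so Juniper comes before Larch.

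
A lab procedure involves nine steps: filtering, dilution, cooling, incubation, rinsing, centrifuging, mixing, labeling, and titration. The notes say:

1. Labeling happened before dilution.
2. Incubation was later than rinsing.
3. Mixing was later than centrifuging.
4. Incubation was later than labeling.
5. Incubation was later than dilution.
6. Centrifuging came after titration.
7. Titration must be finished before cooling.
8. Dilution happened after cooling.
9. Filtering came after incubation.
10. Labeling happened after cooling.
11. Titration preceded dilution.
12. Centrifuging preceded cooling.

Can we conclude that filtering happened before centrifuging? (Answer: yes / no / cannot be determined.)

Tracing the constraints gives centrifuging → cooling → dilution → incubation → filtering, so centrifuging must come before filtering.
That means filtering cannot be before centrifuging.

no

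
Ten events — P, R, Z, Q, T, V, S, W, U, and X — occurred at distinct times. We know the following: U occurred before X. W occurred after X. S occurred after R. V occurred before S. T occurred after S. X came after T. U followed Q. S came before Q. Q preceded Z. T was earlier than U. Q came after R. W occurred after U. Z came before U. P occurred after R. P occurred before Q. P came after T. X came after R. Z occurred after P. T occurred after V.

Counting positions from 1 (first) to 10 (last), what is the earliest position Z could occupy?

P, Q, R, S, T, and V must all come before Z — 6 forced predecessors.
Nothing else is forced ahead of Z, so its earliest slot is position 6 + 1 = 7.

7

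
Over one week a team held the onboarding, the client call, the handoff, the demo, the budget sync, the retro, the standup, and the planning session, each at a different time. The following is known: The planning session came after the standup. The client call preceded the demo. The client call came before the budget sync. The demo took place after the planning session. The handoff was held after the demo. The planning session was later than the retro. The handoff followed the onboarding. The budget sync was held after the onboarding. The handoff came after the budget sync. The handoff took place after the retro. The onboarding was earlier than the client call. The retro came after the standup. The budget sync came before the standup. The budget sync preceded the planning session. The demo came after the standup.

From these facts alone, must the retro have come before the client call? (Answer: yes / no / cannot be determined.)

no

Tracing the constraints gives the client call → the budget sync → the standup → the retro, so the client call must come before the retro.
That means the retro cannot be before the client call.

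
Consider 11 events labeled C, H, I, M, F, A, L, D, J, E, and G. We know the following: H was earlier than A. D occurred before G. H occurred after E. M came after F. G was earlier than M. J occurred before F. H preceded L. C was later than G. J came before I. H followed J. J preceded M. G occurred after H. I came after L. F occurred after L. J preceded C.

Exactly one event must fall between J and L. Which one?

Tracing the constraints gives J → H → L, so H sits after J and before L.
No other event is forced both after J and before L.

H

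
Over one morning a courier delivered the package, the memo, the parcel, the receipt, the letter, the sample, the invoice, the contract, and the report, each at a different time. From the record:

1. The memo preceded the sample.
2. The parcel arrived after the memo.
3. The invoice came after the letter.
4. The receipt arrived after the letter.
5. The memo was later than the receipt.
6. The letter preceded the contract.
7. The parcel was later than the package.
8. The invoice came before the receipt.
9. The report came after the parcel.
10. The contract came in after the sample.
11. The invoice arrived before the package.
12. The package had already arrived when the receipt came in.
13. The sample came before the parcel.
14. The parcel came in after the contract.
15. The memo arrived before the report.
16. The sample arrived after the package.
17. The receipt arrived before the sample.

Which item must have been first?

The letter has a chain of constraints placing it before every other item, so the letter must be first.

the letter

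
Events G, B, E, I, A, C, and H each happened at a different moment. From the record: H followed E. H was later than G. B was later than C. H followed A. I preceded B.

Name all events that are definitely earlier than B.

C, I

Directly stated before B: C and I.
No chain forces A (or any of the others) ahead of B.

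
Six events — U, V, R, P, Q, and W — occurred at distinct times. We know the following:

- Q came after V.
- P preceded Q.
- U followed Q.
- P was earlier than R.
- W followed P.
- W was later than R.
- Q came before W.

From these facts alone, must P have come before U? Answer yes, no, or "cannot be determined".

Chain the constraints: P → Q → U. Each link is directly stated, so P comes before U.

yes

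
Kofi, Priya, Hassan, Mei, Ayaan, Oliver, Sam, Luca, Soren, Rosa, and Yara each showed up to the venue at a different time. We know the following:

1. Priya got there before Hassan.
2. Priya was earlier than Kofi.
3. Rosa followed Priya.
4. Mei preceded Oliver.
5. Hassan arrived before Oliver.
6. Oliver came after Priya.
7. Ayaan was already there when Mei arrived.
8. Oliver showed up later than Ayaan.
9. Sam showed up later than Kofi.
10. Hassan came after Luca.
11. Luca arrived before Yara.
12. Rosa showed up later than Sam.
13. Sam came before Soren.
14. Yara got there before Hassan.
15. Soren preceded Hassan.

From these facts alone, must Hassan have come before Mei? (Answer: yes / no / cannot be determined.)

No chain of stated constraints runs from Hassan to Mei, and none runs from Mei to Hassan either.
So the relative order of Hassan and Mei is not fixed by the given facts.

cannot be determined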